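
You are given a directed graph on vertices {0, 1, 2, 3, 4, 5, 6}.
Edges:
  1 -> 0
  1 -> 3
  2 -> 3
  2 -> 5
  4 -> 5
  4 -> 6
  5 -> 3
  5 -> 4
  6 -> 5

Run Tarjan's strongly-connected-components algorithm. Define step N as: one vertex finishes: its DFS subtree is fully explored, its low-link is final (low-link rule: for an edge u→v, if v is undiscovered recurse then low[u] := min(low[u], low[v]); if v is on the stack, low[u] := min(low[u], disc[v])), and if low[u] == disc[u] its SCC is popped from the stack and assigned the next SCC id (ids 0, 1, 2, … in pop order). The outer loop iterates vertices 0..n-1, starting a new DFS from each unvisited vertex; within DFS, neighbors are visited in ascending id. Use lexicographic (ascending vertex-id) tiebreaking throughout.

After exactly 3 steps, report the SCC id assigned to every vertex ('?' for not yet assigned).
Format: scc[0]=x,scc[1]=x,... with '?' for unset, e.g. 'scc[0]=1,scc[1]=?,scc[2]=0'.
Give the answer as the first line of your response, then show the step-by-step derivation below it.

scc[0]=0,scc[1]=2,scc[2]=?,scc[3]=1,scc[4]=?,scc[5]=?,scc[6]=?

step 1: low=(low[0]=0,low[1]=?,low[2]=?,low[3]=?,low[4]=?,low[5]=?,low[6]=?); scc=(scc[0]=0,scc[1]=?,scc[2]=?,scc[3]=?,scc[4]=?,scc[5]=?,scc[6]=?)
step 2: low=(low[0]=0,low[1]=1,low[2]=?,low[3]=2,low[4]=?,low[5]=?,low[6]=?); scc=(scc[0]=0,scc[1]=?,scc[2]=?,scc[3]=1,scc[4]=?,scc[5]=?,scc[6]=?)
step 3: low=(low[0]=0,low[1]=1,low[2]=?,low[3]=2,low[4]=?,low[5]=?,low[6]=?); scc=(scc[0]=0,scc[1]=2,scc[2]=?,scc[3]=1,scc[4]=?,scc[5]=?,scc[6]=?)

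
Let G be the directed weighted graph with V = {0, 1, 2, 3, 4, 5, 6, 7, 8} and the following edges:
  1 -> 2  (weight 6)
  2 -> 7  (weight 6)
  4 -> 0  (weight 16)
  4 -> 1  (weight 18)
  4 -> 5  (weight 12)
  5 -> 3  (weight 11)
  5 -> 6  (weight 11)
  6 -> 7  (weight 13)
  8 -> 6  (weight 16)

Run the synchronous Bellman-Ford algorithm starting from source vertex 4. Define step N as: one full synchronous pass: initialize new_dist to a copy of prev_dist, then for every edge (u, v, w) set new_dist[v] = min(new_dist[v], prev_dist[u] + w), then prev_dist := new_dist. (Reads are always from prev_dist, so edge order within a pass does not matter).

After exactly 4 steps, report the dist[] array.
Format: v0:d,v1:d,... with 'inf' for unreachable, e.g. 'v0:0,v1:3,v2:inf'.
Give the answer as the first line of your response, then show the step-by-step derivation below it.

v0:16,v1:18,v2:24,v3:23,v4:0,v5:12,v6:23,v7:30,v8:inf

step 1: dist = v0:16,v1:18,v2:inf,v3:inf,v4:0,v5:12,v6:inf,v7:inf,v8:inf
step 2: dist = v0:16,v1:18,v2:24,v3:23,v4:0,v5:12,v6:23,v7:inf,v8:inf
step 3: dist = v0:16,v1:18,v2:24,v3:23,v4:0,v5:12,v6:23,v7:30,v8:inf
step 4: dist = v0:16,v1:18,v2:24,v3:23,v4:0,v5:12,v6:23,v7:30,v8:inf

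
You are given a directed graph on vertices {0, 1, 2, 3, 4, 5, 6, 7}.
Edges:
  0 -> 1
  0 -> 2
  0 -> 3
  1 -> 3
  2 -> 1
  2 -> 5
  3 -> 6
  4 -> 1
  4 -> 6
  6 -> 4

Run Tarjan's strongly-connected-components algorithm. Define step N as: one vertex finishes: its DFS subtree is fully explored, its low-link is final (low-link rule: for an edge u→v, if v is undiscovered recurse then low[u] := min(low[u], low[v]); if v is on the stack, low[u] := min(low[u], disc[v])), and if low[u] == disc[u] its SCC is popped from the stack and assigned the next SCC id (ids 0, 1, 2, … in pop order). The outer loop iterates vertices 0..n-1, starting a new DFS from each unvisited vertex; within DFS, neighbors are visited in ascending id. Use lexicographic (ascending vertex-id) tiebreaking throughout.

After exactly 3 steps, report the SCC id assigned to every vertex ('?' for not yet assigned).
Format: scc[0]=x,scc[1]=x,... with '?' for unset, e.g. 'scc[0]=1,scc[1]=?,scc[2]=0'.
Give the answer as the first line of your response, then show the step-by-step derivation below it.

scc[0]=?,scc[1]=?,scc[2]=?,scc[3]=?,scc[4]=?,scc[5]=?,scc[6]=?,scc[7]=?

step 1: low=(low[0]=0,low[1]=1,low[2]=?,low[3]=2,low[4]=1,low[5]=?,low[6]=3,low[7]=?); scc=(scc[0]=?,scc[1]=?,scc[2]=?,scc[3]=?,scc[4]=?,scc[5]=?,scc[6]=?,scc[7]=?)
step 2: low=(low[0]=0,low[1]=1,low[2]=?,low[3]=2,low[4]=1,low[5]=?,low[6]=1,low[7]=?); scc=(scc[0]=?,scc[1]=?,scc[2]=?,scc[3]=?,scc[4]=?,scc[5]=?,scc[6]=?,scc[7]=?)
step 3: low=(low[0]=0,low[1]=1,low[2]=?,low[3]=1,low[4]=1,low[5]=?,low[6]=1,low[7]=?); scc=(scc[0]=?,scc[1]=?,scc[2]=?,scc[3]=?,scc[4]=?,scc[5]=?,scc[6]=?,scc[7]=?)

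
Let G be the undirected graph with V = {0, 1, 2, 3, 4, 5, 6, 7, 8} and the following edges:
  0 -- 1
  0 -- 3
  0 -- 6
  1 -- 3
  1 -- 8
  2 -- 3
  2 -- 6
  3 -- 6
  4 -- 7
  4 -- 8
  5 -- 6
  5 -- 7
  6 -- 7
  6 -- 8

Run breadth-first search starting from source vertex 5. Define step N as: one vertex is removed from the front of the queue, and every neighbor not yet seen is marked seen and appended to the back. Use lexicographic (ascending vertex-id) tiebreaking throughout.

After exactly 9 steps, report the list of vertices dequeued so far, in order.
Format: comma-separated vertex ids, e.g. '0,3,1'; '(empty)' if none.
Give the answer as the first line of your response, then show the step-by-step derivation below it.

5,6,7,0,2,3,8,4,1

step 1: dequeue 5; queue=[6,7]; order=5
step 2: dequeue 6; queue=[7,0,2,3,8]; order=5,6
step 3: dequeue 7; queue=[0,2,3,8,4]; order=5,6,7
step 4: dequeue 0; queue=[2,3,8,4,1]; order=5,6,7,0
step 5: dequeue 2; queue=[3,8,4,1]; order=5,6,7,0,2
step 6: dequeue 3; queue=[8,4,1]; order=5,6,7,0,2,3
step 7: dequeue 8; queue=[4,1]; order=5,6,7,0,2,3,8
step 8: dequeue 4; queue=[1]; order=5,6,7,0,2,3,8,4
step 9: dequeue 1; queue=[(empty)]; order=5,6,7,0,2,3,8,4,1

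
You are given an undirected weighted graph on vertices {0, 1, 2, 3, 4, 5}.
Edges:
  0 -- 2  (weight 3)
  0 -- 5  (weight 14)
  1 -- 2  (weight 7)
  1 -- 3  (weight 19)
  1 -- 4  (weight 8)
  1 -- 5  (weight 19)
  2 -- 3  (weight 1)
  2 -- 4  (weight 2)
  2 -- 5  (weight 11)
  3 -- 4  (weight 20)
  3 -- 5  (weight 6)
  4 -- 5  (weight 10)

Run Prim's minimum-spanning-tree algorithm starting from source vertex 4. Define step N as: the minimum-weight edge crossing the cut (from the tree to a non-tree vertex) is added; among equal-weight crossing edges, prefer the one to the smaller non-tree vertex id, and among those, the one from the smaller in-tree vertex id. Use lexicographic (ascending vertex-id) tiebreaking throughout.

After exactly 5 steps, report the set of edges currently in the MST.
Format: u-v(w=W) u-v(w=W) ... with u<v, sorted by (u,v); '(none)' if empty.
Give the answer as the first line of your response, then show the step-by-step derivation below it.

0-2(w=3) 1-2(w=7) 2-3(w=1) 2-4(w=2) 3-5(w=6)

step 1: add edge 2-4 (w=2); MST = {2-4(w=2)}
step 2: add edge 2-3 (w=1); MST = {2-3(w=1) 2-4(w=2)}
step 3: add edge 0-2 (w=3); MST = {0-2(w=3) 2-3(w=1) 2-4(w=2)}
step 4: add edge 3-5 (w=6); MST = {0-2(w=3) 2-3(w=1) 2-4(w=2) 3-5(w=6)}
step 5: add edge 1-2 (w=7); MST = {0-2(w=3) 1-2(w=7) 2-3(w=1) 2-4(w=2) 3-5(w=6)}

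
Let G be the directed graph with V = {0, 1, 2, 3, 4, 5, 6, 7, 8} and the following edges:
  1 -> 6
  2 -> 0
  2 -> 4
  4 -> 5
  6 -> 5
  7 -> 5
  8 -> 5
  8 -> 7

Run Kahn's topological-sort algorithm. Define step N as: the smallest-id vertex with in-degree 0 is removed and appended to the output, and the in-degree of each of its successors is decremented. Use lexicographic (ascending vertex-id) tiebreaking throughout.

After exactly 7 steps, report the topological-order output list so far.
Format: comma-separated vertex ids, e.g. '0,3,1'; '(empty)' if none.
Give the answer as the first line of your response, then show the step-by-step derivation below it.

1,2,0,3,4,6,8

step 1: output 1; order=[1]; indeg=(1,0,0,0,1,4,0,1,0)
step 2: output 2; order=[1,2]; indeg=(0,0,0,0,0,4,0,1,0)
step 3: output 0; order=[1,2,0]; indeg=(0,0,0,0,0,4,0,1,0)
step 4: output 3; order=[1,2,0,3]; indeg=(0,0,0,0,0,4,0,1,0)
step 5: output 4; order=[1,2,0,3,4]; indeg=(0,0,0,0,0,3,0,1,0)
step 6: output 6; order=[1,2,0,3,4,6]; indeg=(0,0,0,0,0,2,0,1,0)
step 7: output 8; order=[1,2,0,3,4,6,8]; indeg=(0,0,0,0,0,1,0,0,0)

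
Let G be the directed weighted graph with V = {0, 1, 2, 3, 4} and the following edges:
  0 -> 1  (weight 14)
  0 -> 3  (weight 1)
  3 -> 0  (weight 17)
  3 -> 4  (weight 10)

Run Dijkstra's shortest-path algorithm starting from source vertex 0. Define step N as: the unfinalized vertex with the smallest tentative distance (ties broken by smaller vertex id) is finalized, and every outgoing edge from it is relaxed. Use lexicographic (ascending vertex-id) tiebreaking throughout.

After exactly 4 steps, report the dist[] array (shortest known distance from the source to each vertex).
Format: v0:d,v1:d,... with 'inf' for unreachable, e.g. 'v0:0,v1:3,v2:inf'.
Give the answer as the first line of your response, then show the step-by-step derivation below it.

v0:0,v1:14,v2:inf,v3:1,v4:11

step 1: dist = v0:0,v1:14,v2:inf,v3:1,v4:inf
step 2: dist = v0:0,v1:14,v2:inf,v3:1,v4:11
step 3: dist = v0:0,v1:14,v2:inf,v3:1,v4:11
step 4: dist = v0:0,v1:14,v2:inf,v3:1,v4:11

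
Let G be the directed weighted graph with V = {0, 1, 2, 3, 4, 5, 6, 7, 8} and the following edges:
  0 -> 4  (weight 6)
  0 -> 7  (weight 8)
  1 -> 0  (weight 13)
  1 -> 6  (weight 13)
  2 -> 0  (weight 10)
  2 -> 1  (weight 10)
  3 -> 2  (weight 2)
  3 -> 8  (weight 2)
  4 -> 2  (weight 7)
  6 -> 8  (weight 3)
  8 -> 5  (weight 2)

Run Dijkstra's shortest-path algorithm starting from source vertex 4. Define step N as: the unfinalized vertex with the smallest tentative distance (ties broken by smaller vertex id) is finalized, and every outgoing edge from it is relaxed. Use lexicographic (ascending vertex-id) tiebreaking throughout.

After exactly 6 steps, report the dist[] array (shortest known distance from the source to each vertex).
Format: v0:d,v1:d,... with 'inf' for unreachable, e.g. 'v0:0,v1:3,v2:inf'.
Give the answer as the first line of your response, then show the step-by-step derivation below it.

v0:17,v1:17,v2:7,v3:inf,v4:0,v5:inf,v6:30,v7:25,v8:33

step 1: dist = v0:inf,v1:inf,v2:7,v3:inf,v4:0,v5:inf,v6:inf,v7:inf,v8:inf
step 2: dist = v0:17,v1:17,v2:7,v3:inf,v4:0,v5:inf,v6:inf,v7:inf,v8:inf
step 3: dist = v0:17,v1:17,v2:7,v3:inf,v4:0,v5:inf,v6:inf,v7:25,v8:inf
step 4: dist = v0:17,v1:17,v2:7,v3:inf,v4:0,v5:inf,v6:30,v7:25,v8:inf
step 5: dist = v0:17,v1:17,v2:7,v3:inf,v4:0,v5:inf,v6:30,v7:25,v8:inf
step 6: dist = v0:17,v1:17,v2:7,v3:inf,v4:0,v5:inf,v6:30,v7:25,v8:33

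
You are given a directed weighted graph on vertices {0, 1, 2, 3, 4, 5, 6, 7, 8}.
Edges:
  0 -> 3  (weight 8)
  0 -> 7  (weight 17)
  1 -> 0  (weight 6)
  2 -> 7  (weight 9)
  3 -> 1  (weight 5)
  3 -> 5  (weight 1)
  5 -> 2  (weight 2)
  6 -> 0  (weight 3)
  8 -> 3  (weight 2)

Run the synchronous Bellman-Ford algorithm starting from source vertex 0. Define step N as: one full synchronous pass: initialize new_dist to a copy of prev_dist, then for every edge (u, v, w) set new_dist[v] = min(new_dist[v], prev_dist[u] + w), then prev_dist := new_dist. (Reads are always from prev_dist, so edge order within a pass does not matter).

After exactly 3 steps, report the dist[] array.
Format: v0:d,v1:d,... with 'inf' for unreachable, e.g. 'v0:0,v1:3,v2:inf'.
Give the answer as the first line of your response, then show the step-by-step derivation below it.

v0:0,v1:13,v2:11,v3:8,v4:inf,v5:9,v6:inf,v7:17,v8:inf

step 1: dist = v0:0,v1:inf,v2:inf,v3:8,v4:inf,v5:inf,v6:inf,v7:17,v8:inf
step 2: dist = v0:0,v1:13,v2:inf,v3:8,v4:inf,v5:9,v6:inf,v7:17,v8:inf
step 3: dist = v0:0,v1:13,v2:11,v3:8,v4:inf,v5:9,v6:inf,v7:17,v8:inf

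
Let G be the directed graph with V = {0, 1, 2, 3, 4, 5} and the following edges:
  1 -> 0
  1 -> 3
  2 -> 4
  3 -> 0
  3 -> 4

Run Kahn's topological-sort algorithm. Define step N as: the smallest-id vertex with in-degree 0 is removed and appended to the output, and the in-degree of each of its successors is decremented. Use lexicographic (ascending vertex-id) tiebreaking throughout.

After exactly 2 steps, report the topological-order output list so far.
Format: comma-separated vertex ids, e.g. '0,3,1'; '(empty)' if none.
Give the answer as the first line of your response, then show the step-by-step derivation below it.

1,2

step 1: output 1; order=[1]; indeg=(1,0,0,0,2,0)
step 2: output 2; order=[1,2]; indeg=(1,0,0,0,1,0)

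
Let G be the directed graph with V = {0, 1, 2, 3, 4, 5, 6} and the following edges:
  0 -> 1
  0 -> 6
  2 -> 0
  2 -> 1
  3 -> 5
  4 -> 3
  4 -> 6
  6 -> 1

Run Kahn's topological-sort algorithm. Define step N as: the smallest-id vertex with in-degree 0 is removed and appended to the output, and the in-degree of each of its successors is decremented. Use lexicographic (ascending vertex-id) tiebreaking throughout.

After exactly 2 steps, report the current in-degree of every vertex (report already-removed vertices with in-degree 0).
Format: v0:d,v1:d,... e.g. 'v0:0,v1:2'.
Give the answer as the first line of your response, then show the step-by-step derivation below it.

v0:0,v1:1,v2:0,v3:1,v4:0,v5:1,v6:1

step 1: output 2; order=[2]; indeg=(0,2,0,1,0,1,2)
step 2: output 0; order=[2,0]; indeg=(0,1,0,1,0,1,1)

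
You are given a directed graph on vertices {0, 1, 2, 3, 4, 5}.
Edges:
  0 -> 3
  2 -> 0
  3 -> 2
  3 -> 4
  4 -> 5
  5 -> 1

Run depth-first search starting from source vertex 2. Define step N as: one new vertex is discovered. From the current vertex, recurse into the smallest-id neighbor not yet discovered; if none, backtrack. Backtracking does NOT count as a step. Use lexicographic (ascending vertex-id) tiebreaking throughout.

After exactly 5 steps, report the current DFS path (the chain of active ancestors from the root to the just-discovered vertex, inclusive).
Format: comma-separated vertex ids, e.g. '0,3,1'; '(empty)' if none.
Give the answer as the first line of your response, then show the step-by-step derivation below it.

2,0,3,4,5

step 1: discover 2; path=2; order=2
step 2: discover 0; path=2>0; order=2,0
step 3: discover 3; path=2>0>3; order=2,0,3
step 4: discover 4; path=2>0>3>4; order=2,0,3,4
step 5: discover 5; path=2>0>3>4>5; order=2,0,3,4,5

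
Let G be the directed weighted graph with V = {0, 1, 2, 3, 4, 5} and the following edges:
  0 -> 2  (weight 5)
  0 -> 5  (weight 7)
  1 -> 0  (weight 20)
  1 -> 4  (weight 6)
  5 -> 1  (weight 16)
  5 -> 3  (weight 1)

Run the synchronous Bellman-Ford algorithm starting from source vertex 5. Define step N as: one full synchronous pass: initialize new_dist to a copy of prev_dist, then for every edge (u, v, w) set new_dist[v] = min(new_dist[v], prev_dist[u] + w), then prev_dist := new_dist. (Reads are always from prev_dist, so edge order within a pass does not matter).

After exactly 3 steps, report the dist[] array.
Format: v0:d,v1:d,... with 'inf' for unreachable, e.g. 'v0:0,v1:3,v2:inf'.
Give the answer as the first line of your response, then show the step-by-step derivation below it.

v0:36,v1:16,v2:41,v3:1,v4:22,v5:0

step 1: dist = v0:inf,v1:16,v2:inf,v3:1,v4:inf,v5:0
step 2: dist = v0:36,v1:16,v2:inf,v3:1,v4:22,v5:0
step 3: dist = v0:36,v1:16,v2:41,v3:1,v4:22,v5:0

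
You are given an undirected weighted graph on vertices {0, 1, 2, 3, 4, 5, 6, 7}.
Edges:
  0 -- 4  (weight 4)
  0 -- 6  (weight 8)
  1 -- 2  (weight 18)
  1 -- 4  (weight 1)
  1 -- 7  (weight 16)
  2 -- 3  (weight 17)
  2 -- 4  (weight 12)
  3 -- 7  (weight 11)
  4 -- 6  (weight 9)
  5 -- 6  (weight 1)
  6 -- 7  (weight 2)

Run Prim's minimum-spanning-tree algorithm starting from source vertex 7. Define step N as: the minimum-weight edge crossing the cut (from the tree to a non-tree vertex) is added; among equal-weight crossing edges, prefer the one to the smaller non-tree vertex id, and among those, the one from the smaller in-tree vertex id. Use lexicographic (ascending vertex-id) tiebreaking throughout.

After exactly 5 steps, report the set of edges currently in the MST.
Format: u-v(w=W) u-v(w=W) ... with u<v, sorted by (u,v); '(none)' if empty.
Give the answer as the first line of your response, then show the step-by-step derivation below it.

0-4(w=4) 0-6(w=8) 1-4(w=1) 5-6(w=1) 6-7(w=2)

step 1: add edge 6-7 (w=2); MST = {6-7(w=2)}
step 2: add edge 5-6 (w=1); MST = {5-6(w=1) 6-7(w=2)}
step 3: add edge 0-6 (w=8); MST = {0-6(w=8) 5-6(w=1) 6-7(w=2)}
step 4: add edge 0-4 (w=4); MST = {0-4(w=4) 0-6(w=8) 5-6(w=1) 6-7(w=2)}
step 5: add edge 1-4 (w=1); MST = {0-4(w=4) 0-6(w=8) 1-4(w=1) 5-6(w=1) 6-7(w=2)}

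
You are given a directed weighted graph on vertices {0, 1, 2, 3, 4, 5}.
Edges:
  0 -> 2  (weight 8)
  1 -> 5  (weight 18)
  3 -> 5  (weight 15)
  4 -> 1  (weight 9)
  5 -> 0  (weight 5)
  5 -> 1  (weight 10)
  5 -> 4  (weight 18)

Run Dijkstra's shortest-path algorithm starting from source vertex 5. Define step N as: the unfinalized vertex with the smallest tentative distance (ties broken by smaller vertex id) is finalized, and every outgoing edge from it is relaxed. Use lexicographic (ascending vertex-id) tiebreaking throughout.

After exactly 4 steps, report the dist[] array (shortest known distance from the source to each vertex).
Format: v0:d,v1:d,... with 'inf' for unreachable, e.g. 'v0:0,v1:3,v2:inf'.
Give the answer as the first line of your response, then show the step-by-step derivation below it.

v0:5,v1:10,v2:13,v3:inf,v4:18,v5:0

step 1: dist = v0:5,v1:10,v2:inf,v3:inf,v4:18,v5:0
step 2: dist = v0:5,v1:10,v2:13,v3:inf,v4:18,v5:0
step 3: dist = v0:5,v1:10,v2:13,v3:inf,v4:18,v5:0
step 4: dist = v0:5,v1:10,v2:13,v3:inf,v4:18,v5:0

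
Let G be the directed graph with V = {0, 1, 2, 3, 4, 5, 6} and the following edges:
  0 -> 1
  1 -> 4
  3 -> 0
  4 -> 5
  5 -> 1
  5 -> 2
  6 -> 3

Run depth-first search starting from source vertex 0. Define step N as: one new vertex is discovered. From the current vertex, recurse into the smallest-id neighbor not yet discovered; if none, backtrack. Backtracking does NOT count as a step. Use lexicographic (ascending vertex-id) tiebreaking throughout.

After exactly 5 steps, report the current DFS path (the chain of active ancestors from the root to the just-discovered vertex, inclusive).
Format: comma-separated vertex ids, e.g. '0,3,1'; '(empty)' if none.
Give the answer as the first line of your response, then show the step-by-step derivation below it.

0,1,4,5,2

step 1: discover 0; path=0; order=0
step 2: discover 1; path=0>1; order=0,1
step 3: discover 4; path=0>1>4; order=0,1,4
step 4: discover 5; path=0>1>4>5; order=0,1,4,5
step 5: discover 2; path=0>1>4>5>2; order=0,1,4,5,2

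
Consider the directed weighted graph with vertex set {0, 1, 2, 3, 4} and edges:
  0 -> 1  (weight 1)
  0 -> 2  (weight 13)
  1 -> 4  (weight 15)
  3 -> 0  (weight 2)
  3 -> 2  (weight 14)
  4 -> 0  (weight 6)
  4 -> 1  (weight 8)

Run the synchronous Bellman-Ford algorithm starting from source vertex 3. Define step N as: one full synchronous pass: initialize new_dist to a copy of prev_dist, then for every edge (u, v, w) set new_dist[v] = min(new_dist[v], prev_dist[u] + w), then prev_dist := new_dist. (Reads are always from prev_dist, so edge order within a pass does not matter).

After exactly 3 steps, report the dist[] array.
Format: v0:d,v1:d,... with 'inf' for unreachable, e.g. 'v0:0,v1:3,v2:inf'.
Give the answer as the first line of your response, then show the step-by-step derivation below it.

v0:2,v1:3,v2:14,v3:0,v4:18

step 1: dist = v0:2,v1:inf,v2:14,v3:0,v4:inf
step 2: dist = v0:2,v1:3,v2:14,v3:0,v4:inf
step 3: dist = v0:2,v1:3,v2:14,v3:0,v4:18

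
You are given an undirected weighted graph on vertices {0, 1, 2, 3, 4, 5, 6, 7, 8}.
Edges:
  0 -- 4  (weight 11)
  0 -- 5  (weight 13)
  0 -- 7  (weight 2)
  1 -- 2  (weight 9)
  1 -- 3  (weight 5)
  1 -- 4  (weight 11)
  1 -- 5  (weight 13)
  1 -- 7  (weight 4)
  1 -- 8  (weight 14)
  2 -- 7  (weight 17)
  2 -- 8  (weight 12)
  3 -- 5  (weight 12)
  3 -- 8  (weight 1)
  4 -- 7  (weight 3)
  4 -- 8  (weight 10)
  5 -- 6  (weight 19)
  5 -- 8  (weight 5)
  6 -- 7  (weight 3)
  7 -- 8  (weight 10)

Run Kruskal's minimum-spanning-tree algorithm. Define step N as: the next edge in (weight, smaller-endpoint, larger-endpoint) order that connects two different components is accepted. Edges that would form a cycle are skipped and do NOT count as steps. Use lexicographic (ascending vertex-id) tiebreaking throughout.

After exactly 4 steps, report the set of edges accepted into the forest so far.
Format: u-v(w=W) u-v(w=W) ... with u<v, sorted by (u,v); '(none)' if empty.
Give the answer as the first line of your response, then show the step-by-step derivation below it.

0-7(w=2) 3-8(w=1) 4-7(w=3) 6-7(w=3)

step 1: add edge 3-8 (w=1); MST = {3-8(w=1)}
step 2: add edge 0-7 (w=2); MST = {0-7(w=2) 3-8(w=1)}
step 3: add edge 4-7 (w=3); MST = {0-7(w=2) 3-8(w=1) 4-7(w=3)}
step 4: add edge 6-7 (w=3); MST = {0-7(w=2) 3-8(w=1) 4-7(w=3) 6-7(w=3)}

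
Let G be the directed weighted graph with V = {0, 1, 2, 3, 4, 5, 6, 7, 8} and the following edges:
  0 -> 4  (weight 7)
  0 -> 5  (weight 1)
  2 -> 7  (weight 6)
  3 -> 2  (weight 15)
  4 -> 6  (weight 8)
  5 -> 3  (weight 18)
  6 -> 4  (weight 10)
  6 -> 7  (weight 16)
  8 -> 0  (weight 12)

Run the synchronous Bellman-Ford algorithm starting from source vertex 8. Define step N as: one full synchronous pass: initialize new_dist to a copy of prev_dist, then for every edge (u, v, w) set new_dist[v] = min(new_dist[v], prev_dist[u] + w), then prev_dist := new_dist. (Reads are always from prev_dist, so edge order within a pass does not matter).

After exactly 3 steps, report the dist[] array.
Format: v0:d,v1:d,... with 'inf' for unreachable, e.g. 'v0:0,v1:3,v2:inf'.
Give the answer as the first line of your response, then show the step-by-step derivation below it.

v0:12,v1:inf,v2:inf,v3:31,v4:19,v5:13,v6:27,v7:inf,v8:0

step 1: dist = v0:12,v1:inf,v2:inf,v3:inf,v4:inf,v5:inf,v6:inf,v7:inf,v8:0
step 2: dist = v0:12,v1:inf,v2:inf,v3:inf,v4:19,v5:13,v6:inf,v7:inf,v8:0
step 3: dist = v0:12,v1:inf,v2:inf,v3:31,v4:19,v5:13,v6:27,v7:inf,v8:0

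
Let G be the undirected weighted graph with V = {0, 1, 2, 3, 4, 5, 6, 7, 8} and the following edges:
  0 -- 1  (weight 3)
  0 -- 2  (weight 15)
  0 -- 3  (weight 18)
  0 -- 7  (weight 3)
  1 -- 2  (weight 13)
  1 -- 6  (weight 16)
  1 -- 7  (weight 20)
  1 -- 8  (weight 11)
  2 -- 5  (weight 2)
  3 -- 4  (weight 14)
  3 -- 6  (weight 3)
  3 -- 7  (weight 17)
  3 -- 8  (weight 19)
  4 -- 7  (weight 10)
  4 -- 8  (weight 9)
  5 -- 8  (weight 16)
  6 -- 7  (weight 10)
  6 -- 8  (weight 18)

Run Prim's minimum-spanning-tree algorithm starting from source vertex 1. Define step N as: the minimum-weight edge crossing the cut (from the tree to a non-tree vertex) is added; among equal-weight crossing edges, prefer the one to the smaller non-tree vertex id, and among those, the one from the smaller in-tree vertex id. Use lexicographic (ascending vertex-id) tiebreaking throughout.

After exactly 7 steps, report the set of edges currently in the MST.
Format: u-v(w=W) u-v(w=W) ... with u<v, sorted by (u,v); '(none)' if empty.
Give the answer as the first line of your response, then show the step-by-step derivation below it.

0-1(w=3) 0-7(w=3) 1-2(w=13) 3-6(w=3) 4-7(w=10) 4-8(w=9) 6-7(w=10)

step 1: add edge 0-1 (w=3); MST = {0-1(w=3)}
step 2: add edge 0-7 (w=3); MST = {0-1(w=3) 0-7(w=3)}
step 3: add edge 4-7 (w=10); MST = {0-1(w=3) 0-7(w=3) 4-7(w=10)}
step 4: add edge 4-8 (w=9); MST = {0-1(w=3) 0-7(w=3) 4-7(w=10) 4-8(w=9)}
step 5: add edge 6-7 (w=10); MST = {0-1(w=3) 0-7(w=3) 4-7(w=10) 4-8(w=9) 6-7(w=10)}
step 6: add edge 3-6 (w=3); MST = {0-1(w=3) 0-7(w=3) 3-6(w=3) 4-7(w=10) 4-8(w=9) 6-7(w=10)}
step 7: add edge 1-2 (w=13); MST = {0-1(w=3) 0-7(w=3) 1-2(w=13) 3-6(w=3) 4-7(w=10) 4-8(w=9) 6-7(w=10)}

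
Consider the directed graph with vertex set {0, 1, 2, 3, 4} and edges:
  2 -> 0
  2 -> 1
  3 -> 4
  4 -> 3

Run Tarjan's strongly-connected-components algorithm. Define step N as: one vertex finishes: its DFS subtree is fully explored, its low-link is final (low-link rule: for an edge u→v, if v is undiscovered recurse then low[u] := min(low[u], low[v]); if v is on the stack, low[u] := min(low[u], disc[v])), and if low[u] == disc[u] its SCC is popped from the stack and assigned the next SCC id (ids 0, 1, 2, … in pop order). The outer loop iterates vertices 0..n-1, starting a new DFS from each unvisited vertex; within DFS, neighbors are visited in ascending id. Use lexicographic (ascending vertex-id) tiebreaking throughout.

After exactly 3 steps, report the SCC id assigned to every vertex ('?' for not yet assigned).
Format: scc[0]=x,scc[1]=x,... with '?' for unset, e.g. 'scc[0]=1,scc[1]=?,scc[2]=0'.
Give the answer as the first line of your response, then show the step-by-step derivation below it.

scc[0]=0,scc[1]=1,scc[2]=2,scc[3]=?,scc[4]=?

step 1: low=(low[0]=0,low[1]=?,low[2]=?,low[3]=?,low[4]=?); scc=(scc[0]=0,scc[1]=?,scc[2]=?,scc[3]=?,scc[4]=?)
step 2: low=(low[0]=0,low[1]=1,low[2]=?,low[3]=?,low[4]=?); scc=(scc[0]=0,scc[1]=1,scc[2]=?,scc[3]=?,scc[4]=?)
step 3: low=(low[0]=0,low[1]=1,low[2]=2,low[3]=?,low[4]=?); scc=(scc[0]=0,scc[1]=1,scc[2]=2,scc[3]=?,scc[4]=?)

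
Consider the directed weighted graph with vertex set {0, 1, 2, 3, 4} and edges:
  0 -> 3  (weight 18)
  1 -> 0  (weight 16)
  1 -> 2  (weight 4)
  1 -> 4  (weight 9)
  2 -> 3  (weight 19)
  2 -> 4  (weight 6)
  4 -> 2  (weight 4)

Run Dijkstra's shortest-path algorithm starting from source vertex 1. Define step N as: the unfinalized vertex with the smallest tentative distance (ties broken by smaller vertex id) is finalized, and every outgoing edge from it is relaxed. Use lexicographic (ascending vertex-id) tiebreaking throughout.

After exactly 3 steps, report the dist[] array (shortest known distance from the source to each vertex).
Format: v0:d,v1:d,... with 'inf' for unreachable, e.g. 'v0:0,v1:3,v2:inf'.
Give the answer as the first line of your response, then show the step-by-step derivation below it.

v0:16,v1:0,v2:4,v3:23,v4:9

step 1: dist = v0:16,v1:0,v2:4,v3:inf,v4:9
step 2: dist = v0:16,v1:0,v2:4,v3:23,v4:9
step 3: dist = v0:16,v1:0,v2:4,v3:23,v4:9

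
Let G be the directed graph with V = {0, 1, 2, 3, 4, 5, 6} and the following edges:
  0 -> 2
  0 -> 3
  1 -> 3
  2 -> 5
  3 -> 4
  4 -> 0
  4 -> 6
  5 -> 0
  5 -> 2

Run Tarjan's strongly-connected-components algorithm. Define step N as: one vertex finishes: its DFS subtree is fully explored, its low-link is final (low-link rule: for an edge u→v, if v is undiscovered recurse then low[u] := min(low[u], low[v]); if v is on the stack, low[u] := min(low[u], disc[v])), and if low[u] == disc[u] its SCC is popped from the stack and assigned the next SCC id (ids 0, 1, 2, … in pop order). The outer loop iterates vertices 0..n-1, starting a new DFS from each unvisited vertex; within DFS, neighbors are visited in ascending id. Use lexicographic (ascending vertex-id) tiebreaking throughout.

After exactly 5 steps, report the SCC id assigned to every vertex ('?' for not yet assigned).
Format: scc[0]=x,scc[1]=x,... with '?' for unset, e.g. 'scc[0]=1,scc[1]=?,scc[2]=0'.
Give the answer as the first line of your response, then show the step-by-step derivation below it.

scc[0]=?,scc[1]=?,scc[2]=?,scc[3]=?,scc[4]=?,scc[5]=?,scc[6]=0

step 1: low=(low[0]=0,low[1]=?,low[2]=1,low[3]=?,low[4]=?,low[5]=0,low[6]=?); scc=(scc[0]=?,scc[1]=?,scc[2]=?,scc[3]=?,scc[4]=?,scc[5]=?,scc[6]=?)
step 2: low=(low[0]=0,low[1]=?,low[2]=0,low[3]=?,low[4]=?,low[5]=0,low[6]=?); scc=(scc[0]=?,scc[1]=?,scc[2]=?,scc[3]=?,scc[4]=?,scc[5]=?,scc[6]=?)
step 3: low=(low[0]=0,low[1]=?,low[2]=0,low[3]=3,low[4]=0,low[5]=0,low[6]=5); scc=(scc[0]=?,scc[1]=?,scc[2]=?,scc[3]=?,scc[4]=?,scc[5]=?,scc[6]=0)
step 4: low=(low[0]=0,low[1]=?,low[2]=0,low[3]=3,low[4]=0,low[5]=0,low[6]=5); scc=(scc[0]=?,scc[1]=?,scc[2]=?,scc[3]=?,scc[4]=?,scc[5]=?,scc[6]=0)
step 5: low=(low[0]=0,low[1]=?,low[2]=0,low[3]=0,low[4]=0,low[5]=0,low[6]=5); scc=(scc[0]=?,scc[1]=?,scc[2]=?,scc[3]=?,scc[4]=?,scc[5]=?,scc[6]=0)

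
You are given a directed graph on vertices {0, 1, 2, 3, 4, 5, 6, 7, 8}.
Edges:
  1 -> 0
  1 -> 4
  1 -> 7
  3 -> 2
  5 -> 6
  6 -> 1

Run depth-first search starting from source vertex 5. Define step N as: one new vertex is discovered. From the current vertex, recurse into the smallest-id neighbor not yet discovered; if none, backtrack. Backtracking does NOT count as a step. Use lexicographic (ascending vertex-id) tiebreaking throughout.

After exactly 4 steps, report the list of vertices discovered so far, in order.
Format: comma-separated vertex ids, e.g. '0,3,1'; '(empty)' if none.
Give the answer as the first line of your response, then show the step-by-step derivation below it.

5,6,1,0

step 1: discover 5; path=5; order=5
step 2: discover 6; path=5>6; order=5,6
step 3: discover 1; path=5>6>1; order=5,6,1
step 4: discover 0; path=5>6>1>0; order=5,6,1,0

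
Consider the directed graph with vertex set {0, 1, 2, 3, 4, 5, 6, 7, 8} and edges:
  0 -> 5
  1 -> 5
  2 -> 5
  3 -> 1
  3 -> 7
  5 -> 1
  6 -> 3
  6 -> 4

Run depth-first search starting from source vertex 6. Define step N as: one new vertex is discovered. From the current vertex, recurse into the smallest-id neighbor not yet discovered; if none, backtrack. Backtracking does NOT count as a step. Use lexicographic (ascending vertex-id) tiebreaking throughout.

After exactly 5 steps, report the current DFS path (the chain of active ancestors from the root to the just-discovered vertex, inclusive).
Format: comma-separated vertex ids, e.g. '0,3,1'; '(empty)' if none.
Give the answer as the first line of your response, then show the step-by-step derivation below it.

6,3,7

step 1: discover 6; path=6; order=6
step 2: discover 3; path=6>3; order=6,3
step 3: discover 1; path=6>3>1; order=6,3,1
step 4: discover 5; path=6>3>1>5; order=6,3,1,5
step 5: discover 7; path=6>3>7; order=6,3,1,5,7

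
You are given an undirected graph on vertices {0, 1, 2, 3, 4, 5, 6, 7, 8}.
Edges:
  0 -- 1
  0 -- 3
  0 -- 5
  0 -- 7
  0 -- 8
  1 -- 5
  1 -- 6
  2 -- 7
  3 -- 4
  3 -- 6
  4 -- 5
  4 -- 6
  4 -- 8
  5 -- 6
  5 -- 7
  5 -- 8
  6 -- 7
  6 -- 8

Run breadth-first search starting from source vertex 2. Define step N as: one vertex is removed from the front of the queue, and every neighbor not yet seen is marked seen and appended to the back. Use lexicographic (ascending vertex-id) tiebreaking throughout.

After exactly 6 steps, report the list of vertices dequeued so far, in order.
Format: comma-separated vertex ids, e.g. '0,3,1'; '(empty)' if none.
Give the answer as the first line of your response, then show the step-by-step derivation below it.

2,7,0,5,6,1

step 1: dequeue 2; queue=[7]; order=2
step 2: dequeue 7; queue=[0,5,6]; order=2,7
step 3: dequeue 0; queue=[5,6,1,3,8]; order=2,7,0
step 4: dequeue 5; queue=[6,1,3,8,4]; order=2,7,0,5
step 5: dequeue 6; queue=[1,3,8,4]; order=2,7,0,5,6
step 6: dequeue 1; queue=[3,8,4]; order=2,7,0,5,6,1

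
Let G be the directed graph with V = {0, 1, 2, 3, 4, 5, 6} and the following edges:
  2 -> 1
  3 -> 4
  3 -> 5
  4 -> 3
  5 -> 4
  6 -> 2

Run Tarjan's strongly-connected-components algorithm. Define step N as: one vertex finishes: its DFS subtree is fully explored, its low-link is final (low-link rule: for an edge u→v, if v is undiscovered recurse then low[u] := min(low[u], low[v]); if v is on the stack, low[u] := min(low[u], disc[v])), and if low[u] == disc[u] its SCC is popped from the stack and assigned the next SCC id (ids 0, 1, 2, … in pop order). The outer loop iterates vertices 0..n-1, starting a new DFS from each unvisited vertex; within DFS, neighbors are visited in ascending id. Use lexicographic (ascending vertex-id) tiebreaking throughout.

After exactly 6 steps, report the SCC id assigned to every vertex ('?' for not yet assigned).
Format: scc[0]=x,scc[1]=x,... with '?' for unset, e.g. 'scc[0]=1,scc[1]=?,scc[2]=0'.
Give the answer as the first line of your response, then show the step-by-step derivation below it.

scc[0]=0,scc[1]=1,scc[2]=2,scc[3]=3,scc[4]=3,scc[5]=3,scc[6]=?

step 1: low=(low[0]=0,low[1]=?,low[2]=?,low[3]=?,low[4]=?,low[5]=?,low[6]=?); scc=(scc[0]=0,scc[1]=?,scc[2]=?,scc[3]=?,scc[4]=?,scc[5]=?,scc[6]=?)
step 2: low=(low[0]=0,low[1]=1,low[2]=?,low[3]=?,low[4]=?,low[5]=?,low[6]=?); scc=(scc[0]=0,scc[1]=1,scc[2]=?,scc[3]=?,scc[4]=?,scc[5]=?,scc[6]=?)
step 3: low=(low[0]=0,low[1]=1,low[2]=2,low[3]=?,low[4]=?,low[5]=?,low[6]=?); scc=(scc[0]=0,scc[1]=1,scc[2]=2,scc[3]=?,scc[4]=?,scc[5]=?,scc[6]=?)
step 4: low=(low[0]=0,low[1]=1,low[2]=2,low[3]=3,low[4]=3,low[5]=?,low[6]=?); scc=(scc[0]=0,scc[1]=1,scc[2]=2,scc[3]=?,scc[4]=?,scc[5]=?,scc[6]=?)
step 5: low=(low[0]=0,low[1]=1,low[2]=2,low[3]=3,low[4]=3,low[5]=4,low[6]=?); scc=(scc[0]=0,scc[1]=1,scc[2]=2,scc[3]=?,scc[4]=?,scc[5]=?,scc[6]=?)
step 6: low=(low[0]=0,low[1]=1,low[2]=2,low[3]=3,low[4]=3,low[5]=4,low[6]=?); scc=(scc[0]=0,scc[1]=1,scc[2]=2,scc[3]=3,scc[4]=3,scc[5]=3,scc[6]=?)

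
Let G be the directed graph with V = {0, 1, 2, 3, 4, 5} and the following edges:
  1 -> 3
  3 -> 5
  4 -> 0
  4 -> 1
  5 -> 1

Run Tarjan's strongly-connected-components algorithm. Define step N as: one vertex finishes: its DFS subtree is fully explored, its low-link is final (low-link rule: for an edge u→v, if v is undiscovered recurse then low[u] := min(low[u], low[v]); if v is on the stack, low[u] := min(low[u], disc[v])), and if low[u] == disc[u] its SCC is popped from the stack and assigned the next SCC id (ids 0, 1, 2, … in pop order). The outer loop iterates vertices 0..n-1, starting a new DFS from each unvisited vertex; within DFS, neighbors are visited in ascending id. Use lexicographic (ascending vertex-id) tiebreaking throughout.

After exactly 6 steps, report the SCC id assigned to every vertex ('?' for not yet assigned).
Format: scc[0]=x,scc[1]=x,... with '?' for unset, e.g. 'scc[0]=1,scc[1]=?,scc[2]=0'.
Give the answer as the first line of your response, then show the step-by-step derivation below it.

scc[0]=0,scc[1]=1,scc[2]=2,scc[3]=1,scc[4]=3,scc[5]=1

step 1: low=(low[0]=0,low[1]=?,low[2]=?,low[3]=?,low[4]=?,low[5]=?); scc=(scc[0]=0,scc[1]=?,scc[2]=?,scc[3]=?,scc[4]=?,scc[5]=?)
step 2: low=(low[0]=0,low[1]=1,low[2]=?,low[3]=2,low[4]=?,low[5]=1); scc=(scc[0]=0,scc[1]=?,scc[2]=?,scc[3]=?,scc[4]=?,scc[5]=?)
step 3: low=(low[0]=0,low[1]=1,low[2]=?,low[3]=1,low[4]=?,low[5]=1); scc=(scc[0]=0,scc[1]=?,scc[2]=?,scc[3]=?,scc[4]=?,scc[5]=?)
step 4: low=(low[0]=0,low[1]=1,low[2]=?,low[3]=1,low[4]=?,low[5]=1); scc=(scc[0]=0,scc[1]=1,scc[2]=?,scc[3]=1,scc[4]=?,scc[5]=1)
step 5: low=(low[0]=0,low[1]=1,low[2]=4,low[3]=1,low[4]=?,low[5]=1); scc=(scc[0]=0,scc[1]=1,scc[2]=2,scc[3]=1,scc[4]=?,scc[5]=1)
step 6: low=(low[0]=0,low[1]=1,low[2]=4,low[3]=1,low[4]=5,low[5]=1); scc=(scc[0]=0,scc[1]=1,scc[2]=2,scc[3]=1,scc[4]=3,scc[5]=1)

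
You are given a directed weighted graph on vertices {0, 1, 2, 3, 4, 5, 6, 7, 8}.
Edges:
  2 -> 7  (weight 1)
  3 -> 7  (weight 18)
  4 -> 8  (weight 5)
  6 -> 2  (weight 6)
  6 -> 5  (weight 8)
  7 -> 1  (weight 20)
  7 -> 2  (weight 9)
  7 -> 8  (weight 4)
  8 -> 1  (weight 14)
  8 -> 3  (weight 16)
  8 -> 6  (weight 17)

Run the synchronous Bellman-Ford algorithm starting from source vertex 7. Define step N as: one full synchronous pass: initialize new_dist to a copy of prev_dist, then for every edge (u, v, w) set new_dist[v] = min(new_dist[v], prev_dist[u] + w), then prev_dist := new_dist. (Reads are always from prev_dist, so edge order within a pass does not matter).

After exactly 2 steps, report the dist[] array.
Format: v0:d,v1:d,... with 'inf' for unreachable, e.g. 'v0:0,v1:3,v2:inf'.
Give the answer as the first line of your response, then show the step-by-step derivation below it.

v0:inf,v1:18,v2:9,v3:20,v4:inf,v5:inf,v6:21,v7:0,v8:4

step 1: dist = v0:inf,v1:20,v2:9,v3:inf,v4:inf,v5:inf,v6:inf,v7:0,v8:4
step 2: dist = v0:inf,v1:18,v2:9,v3:20,v4:inf,v5:inf,v6:21,v7:0,v8:4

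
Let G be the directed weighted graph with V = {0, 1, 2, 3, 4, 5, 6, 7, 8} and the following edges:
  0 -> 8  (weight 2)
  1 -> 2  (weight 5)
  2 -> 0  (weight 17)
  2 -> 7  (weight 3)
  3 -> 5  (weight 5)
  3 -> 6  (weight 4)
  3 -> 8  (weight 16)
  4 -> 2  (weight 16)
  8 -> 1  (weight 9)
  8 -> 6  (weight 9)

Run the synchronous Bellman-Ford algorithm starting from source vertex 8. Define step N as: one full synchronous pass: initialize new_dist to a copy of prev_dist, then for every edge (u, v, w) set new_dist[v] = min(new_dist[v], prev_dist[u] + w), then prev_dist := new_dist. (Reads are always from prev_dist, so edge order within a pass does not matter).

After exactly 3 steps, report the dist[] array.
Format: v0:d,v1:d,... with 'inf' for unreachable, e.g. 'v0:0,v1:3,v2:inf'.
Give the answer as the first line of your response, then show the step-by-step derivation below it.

v0:31,v1:9,v2:14,v3:inf,v4:inf,v5:inf,v6:9,v7:17,v8:0

step 1: dist = v0:inf,v1:9,v2:inf,v3:inf,v4:inf,v5:inf,v6:9,v7:inf,v8:0
step 2: dist = v0:inf,v1:9,v2:14,v3:inf,v4:inf,v5:inf,v6:9,v7:inf,v8:0
step 3: dist = v0:31,v1:9,v2:14,v3:inf,v4:inf,v5:inf,v6:9,v7:17,v8:0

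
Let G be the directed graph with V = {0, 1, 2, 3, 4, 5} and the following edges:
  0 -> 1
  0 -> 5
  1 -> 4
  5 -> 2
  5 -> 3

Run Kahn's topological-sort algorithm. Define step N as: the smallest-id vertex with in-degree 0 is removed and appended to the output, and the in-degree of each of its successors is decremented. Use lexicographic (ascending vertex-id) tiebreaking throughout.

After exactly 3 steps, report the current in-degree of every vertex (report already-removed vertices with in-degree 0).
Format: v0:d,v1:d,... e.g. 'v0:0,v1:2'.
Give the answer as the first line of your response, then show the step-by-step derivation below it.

v0:0,v1:0,v2:1,v3:1,v4:0,v5:0

step 1: output 0; order=[0]; indeg=(0,0,1,1,1,0)
step 2: output 1; order=[0,1]; indeg=(0,0,1,1,0,0)
step 3: output 4; order=[0,1,4]; indeg=(0,0,1,1,0,0)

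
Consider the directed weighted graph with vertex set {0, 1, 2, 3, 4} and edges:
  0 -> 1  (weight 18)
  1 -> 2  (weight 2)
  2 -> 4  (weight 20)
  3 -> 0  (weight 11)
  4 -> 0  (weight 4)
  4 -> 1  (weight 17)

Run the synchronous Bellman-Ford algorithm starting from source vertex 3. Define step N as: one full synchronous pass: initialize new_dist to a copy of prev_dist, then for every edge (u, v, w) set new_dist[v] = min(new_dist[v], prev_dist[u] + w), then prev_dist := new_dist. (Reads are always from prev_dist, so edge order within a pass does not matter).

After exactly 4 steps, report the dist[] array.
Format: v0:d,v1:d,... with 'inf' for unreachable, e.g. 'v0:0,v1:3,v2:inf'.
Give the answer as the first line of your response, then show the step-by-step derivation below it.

v0:11,v1:29,v2:31,v3:0,v4:51

step 1: dist = v0:11,v1:inf,v2:inf,v3:0,v4:inf
step 2: dist = v0:11,v1:29,v2:inf,v3:0,v4:inf
step 3: dist = v0:11,v1:29,v2:31,v3:0,v4:inf
step 4: dist = v0:11,v1:29,v2:31,v3:0,v4:51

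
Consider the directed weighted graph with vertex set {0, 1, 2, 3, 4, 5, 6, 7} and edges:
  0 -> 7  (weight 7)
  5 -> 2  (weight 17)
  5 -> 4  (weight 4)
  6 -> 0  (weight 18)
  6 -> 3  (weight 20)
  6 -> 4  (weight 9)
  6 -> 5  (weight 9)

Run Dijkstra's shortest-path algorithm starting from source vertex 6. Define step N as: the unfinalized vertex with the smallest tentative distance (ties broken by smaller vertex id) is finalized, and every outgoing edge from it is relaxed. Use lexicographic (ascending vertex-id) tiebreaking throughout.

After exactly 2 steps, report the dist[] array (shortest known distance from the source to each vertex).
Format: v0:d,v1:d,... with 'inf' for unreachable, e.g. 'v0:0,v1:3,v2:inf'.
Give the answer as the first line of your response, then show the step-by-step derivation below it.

v0:18,v1:inf,v2:inf,v3:20,v4:9,v5:9,v6:0,v7:inf

step 1: dist = v0:18,v1:inf,v2:inf,v3:20,v4:9,v5:9,v6:0,v7:inf
step 2: dist = v0:18,v1:inf,v2:inf,v3:20,v4:9,v5:9,v6:0,v7:inf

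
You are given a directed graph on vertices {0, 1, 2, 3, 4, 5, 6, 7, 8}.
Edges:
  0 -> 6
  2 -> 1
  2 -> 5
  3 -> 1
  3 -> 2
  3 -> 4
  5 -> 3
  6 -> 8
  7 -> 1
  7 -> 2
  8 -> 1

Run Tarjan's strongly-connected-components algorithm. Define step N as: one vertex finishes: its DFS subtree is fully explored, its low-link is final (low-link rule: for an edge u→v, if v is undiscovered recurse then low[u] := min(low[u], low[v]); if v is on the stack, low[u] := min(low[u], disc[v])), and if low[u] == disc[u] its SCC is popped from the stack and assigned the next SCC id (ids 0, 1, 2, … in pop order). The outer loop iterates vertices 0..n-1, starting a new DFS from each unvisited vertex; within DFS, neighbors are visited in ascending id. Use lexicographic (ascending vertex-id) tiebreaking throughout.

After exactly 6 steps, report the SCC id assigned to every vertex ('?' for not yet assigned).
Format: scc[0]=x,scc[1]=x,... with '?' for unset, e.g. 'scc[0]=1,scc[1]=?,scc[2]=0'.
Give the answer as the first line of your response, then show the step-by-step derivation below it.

scc[0]=3,scc[1]=0,scc[2]=?,scc[3]=?,scc[4]=4,scc[5]=?,scc[6]=2,scc[7]=?,scc[8]=1

step 1: low=(low[0]=0,low[1]=3,low[2]=?,low[3]=?,low[4]=?,low[5]=?,low[6]=1,low[7]=?,low[8]=2); scc=(scc[0]=?,scc[1]=0,scc[2]=?,scc[3]=?,scc[4]=?,scc[5]=?,scc[6]=?,scc[7]=?,scc[8]=?)
step 2: low=(low[0]=0,low[1]=3,low[2]=?,low[3]=?,low[4]=?,low[5]=?,low[6]=1,low[7]=?,low[8]=2); scc=(scc[0]=?,scc[1]=0,scc[2]=?,scc[3]=?,scc[4]=?,scc[5]=?,scc[6]=?,scc[7]=?,scc[8]=1)
step 3: low=(low[0]=0,low[1]=3,low[2]=?,low[3]=?,low[4]=?,low[5]=?,low[6]=1,low[7]=?,low[8]=2); scc=(scc[0]=?,scc[1]=0,scc[2]=?,scc[3]=?,scc[4]=?,scc[5]=?,scc[6]=2,scc[7]=?,scc[8]=1)
step 4: low=(low[0]=0,low[1]=3,low[2]=?,low[3]=?,low[4]=?,low[5]=?,low[6]=1,low[7]=?,low[8]=2); scc=(scc[0]=3,scc[1]=0,scc[2]=?,scc[3]=?,scc[4]=?,scc[5]=?,scc[6]=2,scc[7]=?,scc[8]=1)
step 5: low=(low[0]=0,low[1]=3,low[2]=4,low[3]=4,low[4]=7,low[5]=5,low[6]=1,low[7]=?,low[8]=2); scc=(scc[0]=3,scc[1]=0,scc[2]=?,scc[3]=?,scc[4]=4,scc[5]=?,scc[6]=2,scc[7]=?,scc[8]=1)
step 6: low=(low[0]=0,low[1]=3,low[2]=4,low[3]=4,low[4]=7,low[5]=5,low[6]=1,low[7]=?,low[8]=2); scc=(scc[0]=3,scc[1]=0,scc[2]=?,scc[3]=?,scc[4]=4,scc[5]=?,scc[6]=2,scc[7]=?,scc[8]=1)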